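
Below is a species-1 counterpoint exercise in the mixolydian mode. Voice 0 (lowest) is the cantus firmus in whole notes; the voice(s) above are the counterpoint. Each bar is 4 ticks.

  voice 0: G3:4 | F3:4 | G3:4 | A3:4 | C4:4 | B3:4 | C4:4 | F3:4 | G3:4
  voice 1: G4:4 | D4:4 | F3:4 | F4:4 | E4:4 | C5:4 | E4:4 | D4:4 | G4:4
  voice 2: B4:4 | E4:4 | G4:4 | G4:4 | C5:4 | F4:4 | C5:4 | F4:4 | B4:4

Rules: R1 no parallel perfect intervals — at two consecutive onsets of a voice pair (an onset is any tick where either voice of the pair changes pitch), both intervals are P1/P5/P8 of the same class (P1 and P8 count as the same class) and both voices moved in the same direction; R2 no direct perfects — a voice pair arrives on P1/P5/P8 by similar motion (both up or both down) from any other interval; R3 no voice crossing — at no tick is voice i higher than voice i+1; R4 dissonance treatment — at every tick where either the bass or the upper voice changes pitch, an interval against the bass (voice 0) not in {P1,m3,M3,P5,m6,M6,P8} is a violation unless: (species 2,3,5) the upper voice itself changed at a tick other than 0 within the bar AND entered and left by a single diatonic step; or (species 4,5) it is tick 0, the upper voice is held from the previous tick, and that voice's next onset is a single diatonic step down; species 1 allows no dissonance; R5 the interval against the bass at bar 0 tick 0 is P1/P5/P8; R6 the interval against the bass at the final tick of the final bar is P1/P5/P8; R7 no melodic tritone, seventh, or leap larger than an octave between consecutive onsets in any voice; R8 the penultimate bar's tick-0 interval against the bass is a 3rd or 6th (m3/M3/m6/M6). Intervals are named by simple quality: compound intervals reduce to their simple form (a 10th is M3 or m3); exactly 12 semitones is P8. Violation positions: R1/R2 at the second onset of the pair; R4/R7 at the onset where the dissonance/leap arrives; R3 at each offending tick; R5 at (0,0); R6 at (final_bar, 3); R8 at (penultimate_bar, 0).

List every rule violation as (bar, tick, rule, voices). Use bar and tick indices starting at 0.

bar 0: v0=G3 v1=G4 v2=B4 downbeat M3
bar 1: v0=F3 v1=D4 v2=E4 downbeat M7
bar 2: v0=G3 v1=F3 v2=G4 downbeat P8
bar 3: v0=A3 v1=F4 v2=G4 downbeat m7
bar 4: v0=C4 v1=E4 v2=C5 downbeat P8
bar 5: v0=B3 v1=C5 v2=F4 downbeat TT
bar 6: v0=C4 v1=E4 v2=C5 downbeat P8
bar 7: v0=F3 v1=D4 v2=F4 downbeat P8
bar 8: v0=G3 v1=G4 v2=B4 downbeat M3
  -> R5 @ bar 0 tick 0 v(0, 2): opens on M3
  -> R4 @ bar 1 tick 0 v(0, 2): F3/E4 M7 untreated
  -> R2 @ bar 2 tick 0 v(0, 2): F3/E4 M7 -> G3/G4 P8 similar
  -> R3 @ bar 2 tick 0 v(0, 1): G3 above F3
  -> R4 @ bar 2 tick 0 v(0, 1): G3/F3 M2 untreated
  -> R3 @ bar 2 tick 1 v(0, 1): G3 above F3
  -> R3 @ bar 2 tick 2 v(0, 1): G3 above F3
  -> R3 @ bar 2 tick 3 v(0, 1): G3 above F3
  -> R4 @ bar 3 tick 0 v(0, 2): A3/G4 m7 untreated
  -> R2 @ bar 4 tick 0 v(0, 2): A3/G4 m7 -> C4/C5 P8 similar
  -> R3 @ bar 5 tick 0 v(1, 2): C5 above F4
  -> R4 @ bar 5 tick 0 v(0, 1): B3/C5 m2 untreated
  -> R4 @ bar 5 tick 0 v(0, 2): B3/F4 TT untreated
  -> R3 @ bar 5 tick 1 v(1, 2): C5 above F4
  -> R3 @ bar 5 tick 2 v(1, 2): C5 above F4
  -> R3 @ bar 5 tick 3 v(1, 2): C5 above F4
  -> R2 @ bar 6 tick 0 v(0, 2): B3/F4 TT -> C4/C5 P8 similar
  -> R1 @ bar 7 tick 0 v(0, 2): C4/C5 P8 -> F3/F4 P8 similar
  -> R8 @ bar 7 tick 0 v(0, 2): penult P8 not 3rd/6th
  -> R2 @ bar 8 tick 0 v(0, 1): F3/D4 M6 -> G3/G4 P8 similar
  -> R7 @ bar 8 tick 0 v(2,): F4->B4 leap 6st
  -> R6 @ bar 8 tick 3 v(0, 2): closes on M3

(0, 0, R5, (0, 2))
(1, 0, R4, (0, 2))
(2, 0, R2, (0, 2))
(2, 0, R3, (0, 1))
(2, 0, R4, (0, 1))
(2, 1, R3, (0, 1))
(2, 2, R3, (0, 1))
(2, 3, R3, (0, 1))
(3, 0, R4, (0, 2))
(4, 0, R2, (0, 2))
(5, 0, R3, (1, 2))
(5, 0, R4, (0, 1))
(5, 0, R4, (0, 2))
(5, 1, R3, (1, 2))
(5, 2, R3, (1, 2))
(5, 3, R3, (1, 2))
(6, 0, R2, (0, 2))
(7, 0, R1, (0, 2))
(7, 0, R8, (0, 2))
(8, 0, R2, (0, 1))
(8, 0, R7, (2,))
(8, 3, R6, (0, 2))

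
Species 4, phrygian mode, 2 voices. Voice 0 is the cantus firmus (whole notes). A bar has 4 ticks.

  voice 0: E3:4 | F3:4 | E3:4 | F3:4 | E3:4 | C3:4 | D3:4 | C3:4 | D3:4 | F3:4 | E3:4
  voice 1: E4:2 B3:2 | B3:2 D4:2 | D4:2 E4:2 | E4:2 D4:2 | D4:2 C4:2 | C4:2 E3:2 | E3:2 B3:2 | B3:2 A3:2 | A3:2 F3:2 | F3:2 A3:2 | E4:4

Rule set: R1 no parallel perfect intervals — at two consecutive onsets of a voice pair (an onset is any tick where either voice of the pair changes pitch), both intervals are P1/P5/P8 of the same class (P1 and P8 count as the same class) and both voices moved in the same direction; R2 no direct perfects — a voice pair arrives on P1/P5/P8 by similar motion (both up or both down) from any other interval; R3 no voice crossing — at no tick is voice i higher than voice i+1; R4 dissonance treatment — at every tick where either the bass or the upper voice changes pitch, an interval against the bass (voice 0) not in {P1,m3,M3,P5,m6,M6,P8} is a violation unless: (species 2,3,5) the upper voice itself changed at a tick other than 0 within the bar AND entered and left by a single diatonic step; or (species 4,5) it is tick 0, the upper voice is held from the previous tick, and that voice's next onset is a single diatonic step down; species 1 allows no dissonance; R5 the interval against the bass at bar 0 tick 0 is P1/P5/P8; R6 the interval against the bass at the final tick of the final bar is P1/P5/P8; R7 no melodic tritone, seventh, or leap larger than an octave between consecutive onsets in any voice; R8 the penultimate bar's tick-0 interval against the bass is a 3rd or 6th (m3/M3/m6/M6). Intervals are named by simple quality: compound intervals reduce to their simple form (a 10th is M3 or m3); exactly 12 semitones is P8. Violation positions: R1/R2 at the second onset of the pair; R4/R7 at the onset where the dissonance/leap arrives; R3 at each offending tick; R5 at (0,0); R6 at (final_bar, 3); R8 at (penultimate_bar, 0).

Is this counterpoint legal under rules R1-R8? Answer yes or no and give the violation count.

No (4 violations)

bar 0: v0=E3 v1=E4 (P8)
bar 1: v0=F3 v1=B3 (TT)
bar 2: v0=E3 v1=D4 (m7)
bar 3: v0=F3 v1=E4 (M7)
bar 4: v0=E3 v1=D4 (m7)
bar 5: v0=C3 v1=C4 (P8)
bar 6: v0=D3 v1=E3 (M2)
bar 7: v0=C3 v1=B3 (M7)
bar 8: v0=D3 v1=A3 (P5)
bar 9: v0=F3 v1=F3 (P1)
bar 10: v0=E3 v1=E4 (P8)
  R4 @ bar1.0: F3/B3 TT untreated
  R4 @ bar2.0: E3/D4 m7 untreated
  R4 @ bar6.0: D3/E3 M2 untreated
  R8 @ bar9.0: penult P1 not 3rd/6th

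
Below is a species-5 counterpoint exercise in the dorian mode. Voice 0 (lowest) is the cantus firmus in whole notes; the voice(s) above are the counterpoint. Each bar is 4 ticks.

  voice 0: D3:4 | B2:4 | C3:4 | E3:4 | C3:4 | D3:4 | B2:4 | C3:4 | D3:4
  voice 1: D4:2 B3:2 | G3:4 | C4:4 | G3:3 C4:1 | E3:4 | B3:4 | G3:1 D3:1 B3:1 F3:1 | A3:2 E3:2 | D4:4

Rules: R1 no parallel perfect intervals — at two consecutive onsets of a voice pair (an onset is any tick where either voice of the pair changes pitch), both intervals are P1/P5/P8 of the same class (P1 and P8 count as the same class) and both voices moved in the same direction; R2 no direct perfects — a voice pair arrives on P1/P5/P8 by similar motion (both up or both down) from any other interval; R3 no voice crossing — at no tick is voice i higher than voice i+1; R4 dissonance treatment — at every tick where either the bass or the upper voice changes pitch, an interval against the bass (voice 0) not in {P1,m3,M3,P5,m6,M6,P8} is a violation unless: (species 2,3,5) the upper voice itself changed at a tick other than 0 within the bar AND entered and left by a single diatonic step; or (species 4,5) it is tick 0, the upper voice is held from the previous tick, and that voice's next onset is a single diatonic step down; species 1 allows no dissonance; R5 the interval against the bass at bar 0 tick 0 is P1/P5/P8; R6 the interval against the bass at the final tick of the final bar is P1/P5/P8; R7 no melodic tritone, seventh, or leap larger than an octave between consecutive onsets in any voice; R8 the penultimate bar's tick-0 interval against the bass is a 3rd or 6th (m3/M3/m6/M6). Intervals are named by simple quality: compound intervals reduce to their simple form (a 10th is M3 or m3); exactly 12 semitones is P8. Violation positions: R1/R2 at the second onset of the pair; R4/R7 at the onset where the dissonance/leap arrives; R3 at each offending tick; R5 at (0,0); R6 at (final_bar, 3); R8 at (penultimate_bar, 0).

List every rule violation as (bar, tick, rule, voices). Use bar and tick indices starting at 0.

(2, 0, R2, (0, 1))
(6, 3, R4, (0, 1))
(6, 3, R7, (1,))
(8, 0, R2, (0, 1))
(8, 0, R7, (1,))

bar 0: v0=D3 v1=D4 downbeat P8
bar 1: v0=B2 v1=G3 downbeat m6
bar 2: v0=C3 v1=C4 downbeat P8
bar 3: v0=E3 v1=G3 downbeat m3
bar 4: v0=C3 v1=E3 downbeat M3
bar 5: v0=D3 v1=B3 downbeat M6
bar 6: v0=B2 v1=G3 downbeat m6
bar 7: v0=C3 v1=A3 downbeat M6
bar 8: v0=D3 v1=D4 downbeat P8
  -> R2 @ bar 2 tick 0 v(0, 1): B2/G3 m6 -> C3/C4 P8 similar
  -> R4 @ bar 6 tick 3 v(0, 1): B2/F3 TT untreated
  -> R7 @ bar 6 tick 3 v(1,): B3->F3 leap 6st
  -> R2 @ bar 8 tick 0 v(0, 1): C3/E3 M3 -> D3/D4 P8 similar
  -> R7 @ bar 8 tick 0 v(1,): E3->D4 leap 10st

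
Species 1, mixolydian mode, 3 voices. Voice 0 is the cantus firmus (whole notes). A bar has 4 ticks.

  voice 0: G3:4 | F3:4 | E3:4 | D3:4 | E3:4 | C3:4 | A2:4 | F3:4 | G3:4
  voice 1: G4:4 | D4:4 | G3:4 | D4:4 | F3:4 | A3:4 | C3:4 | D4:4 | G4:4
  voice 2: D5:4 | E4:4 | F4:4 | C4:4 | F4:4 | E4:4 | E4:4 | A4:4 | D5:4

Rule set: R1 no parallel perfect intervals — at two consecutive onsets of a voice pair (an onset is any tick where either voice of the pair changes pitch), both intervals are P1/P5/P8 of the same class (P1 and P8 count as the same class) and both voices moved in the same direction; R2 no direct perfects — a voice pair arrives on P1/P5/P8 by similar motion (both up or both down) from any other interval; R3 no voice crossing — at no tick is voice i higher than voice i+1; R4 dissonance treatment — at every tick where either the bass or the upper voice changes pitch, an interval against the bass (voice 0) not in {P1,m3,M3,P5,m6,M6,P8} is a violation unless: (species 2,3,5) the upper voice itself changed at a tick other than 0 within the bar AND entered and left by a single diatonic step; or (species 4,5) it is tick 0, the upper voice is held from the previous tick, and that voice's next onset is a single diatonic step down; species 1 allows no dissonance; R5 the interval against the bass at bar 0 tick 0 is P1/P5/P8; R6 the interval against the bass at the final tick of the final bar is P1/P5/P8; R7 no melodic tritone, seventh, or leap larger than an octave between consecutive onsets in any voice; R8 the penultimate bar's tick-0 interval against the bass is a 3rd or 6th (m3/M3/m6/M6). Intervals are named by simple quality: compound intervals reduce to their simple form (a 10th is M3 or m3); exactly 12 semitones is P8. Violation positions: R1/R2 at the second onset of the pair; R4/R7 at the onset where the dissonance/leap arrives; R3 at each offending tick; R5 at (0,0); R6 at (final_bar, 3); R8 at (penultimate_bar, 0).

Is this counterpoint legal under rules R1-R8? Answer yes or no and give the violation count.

No (15 violations)

bar 0: v0=G3 v1=G4 v2=D5 (P5)
bar 1: v0=F3 v1=D4 v2=E4 (M7)
bar 2: v0=E3 v1=G3 v2=F4 (m2)
bar 3: v0=D3 v1=D4 v2=C4 (m7)
bar 4: v0=E3 v1=F3 v2=F4 (m2)
bar 5: v0=C3 v1=A3 v2=E4 (M3)
bar 6: v0=A2 v1=C3 v2=E4 (P5)
bar 7: v0=F3 v1=D4 v2=A4 (M3)
bar 8: v0=G3 v1=G4 v2=D5 (P5)
  R4 @ bar1.0: F3/E4 M7 untreated
  R7 @ bar1.0: D5->E4 leap 10st
  R4 @ bar2.0: E3/F4 m2 untreated
  R3 @ bar3.0: D4 above C4
  R4 @ bar3.0: D3/C4 m7 untreated
  R3 @ bar3.1: D4 above C4
  R3 @ bar3.2: D4 above C4
  R3 @ bar3.3: D4 above C4
  R4 @ bar4.0: E3/F3 m2 untreated
  R4 @ bar4.0: E3/F4 m2 untreated
  R2 @ bar7.0: C3/E4 M3 -> D4/A4 P5 similar
  R7 @ bar7.0: C3->D4 leap 14st
  R1 @ bar8.0: D4/A4 P5 -> G4/D5 P5 similar
  R2 @ bar8.0: F3/D4 M6 -> G3/G4 P8 similar
  R2 @ bar8.0: F3/A4 M3 -> G3/D5 P5 similar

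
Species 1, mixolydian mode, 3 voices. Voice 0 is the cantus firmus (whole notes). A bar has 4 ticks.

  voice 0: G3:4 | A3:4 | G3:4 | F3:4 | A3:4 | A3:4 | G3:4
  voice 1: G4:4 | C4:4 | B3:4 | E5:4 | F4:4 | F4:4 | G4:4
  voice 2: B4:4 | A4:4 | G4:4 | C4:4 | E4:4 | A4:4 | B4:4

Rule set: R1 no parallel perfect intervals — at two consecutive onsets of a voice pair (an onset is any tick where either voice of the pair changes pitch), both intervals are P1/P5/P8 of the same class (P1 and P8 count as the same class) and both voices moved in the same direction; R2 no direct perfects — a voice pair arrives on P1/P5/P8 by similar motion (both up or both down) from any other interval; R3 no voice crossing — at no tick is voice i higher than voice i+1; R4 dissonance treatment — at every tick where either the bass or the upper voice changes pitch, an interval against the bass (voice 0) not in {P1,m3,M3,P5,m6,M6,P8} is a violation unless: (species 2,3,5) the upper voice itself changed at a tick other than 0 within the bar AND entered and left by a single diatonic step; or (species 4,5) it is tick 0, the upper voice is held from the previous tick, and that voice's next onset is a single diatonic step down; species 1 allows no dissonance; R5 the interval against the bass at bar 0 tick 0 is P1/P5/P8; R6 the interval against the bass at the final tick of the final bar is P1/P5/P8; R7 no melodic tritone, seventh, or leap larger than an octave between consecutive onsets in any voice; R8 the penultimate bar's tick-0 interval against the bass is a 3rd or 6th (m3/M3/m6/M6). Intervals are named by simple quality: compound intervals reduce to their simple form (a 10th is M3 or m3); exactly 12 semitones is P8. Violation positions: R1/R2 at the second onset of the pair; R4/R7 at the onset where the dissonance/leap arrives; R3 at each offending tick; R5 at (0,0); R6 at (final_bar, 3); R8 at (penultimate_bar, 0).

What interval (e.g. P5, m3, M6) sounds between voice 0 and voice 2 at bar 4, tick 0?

voice 0=A3 voice 2=E4 -> P5

P5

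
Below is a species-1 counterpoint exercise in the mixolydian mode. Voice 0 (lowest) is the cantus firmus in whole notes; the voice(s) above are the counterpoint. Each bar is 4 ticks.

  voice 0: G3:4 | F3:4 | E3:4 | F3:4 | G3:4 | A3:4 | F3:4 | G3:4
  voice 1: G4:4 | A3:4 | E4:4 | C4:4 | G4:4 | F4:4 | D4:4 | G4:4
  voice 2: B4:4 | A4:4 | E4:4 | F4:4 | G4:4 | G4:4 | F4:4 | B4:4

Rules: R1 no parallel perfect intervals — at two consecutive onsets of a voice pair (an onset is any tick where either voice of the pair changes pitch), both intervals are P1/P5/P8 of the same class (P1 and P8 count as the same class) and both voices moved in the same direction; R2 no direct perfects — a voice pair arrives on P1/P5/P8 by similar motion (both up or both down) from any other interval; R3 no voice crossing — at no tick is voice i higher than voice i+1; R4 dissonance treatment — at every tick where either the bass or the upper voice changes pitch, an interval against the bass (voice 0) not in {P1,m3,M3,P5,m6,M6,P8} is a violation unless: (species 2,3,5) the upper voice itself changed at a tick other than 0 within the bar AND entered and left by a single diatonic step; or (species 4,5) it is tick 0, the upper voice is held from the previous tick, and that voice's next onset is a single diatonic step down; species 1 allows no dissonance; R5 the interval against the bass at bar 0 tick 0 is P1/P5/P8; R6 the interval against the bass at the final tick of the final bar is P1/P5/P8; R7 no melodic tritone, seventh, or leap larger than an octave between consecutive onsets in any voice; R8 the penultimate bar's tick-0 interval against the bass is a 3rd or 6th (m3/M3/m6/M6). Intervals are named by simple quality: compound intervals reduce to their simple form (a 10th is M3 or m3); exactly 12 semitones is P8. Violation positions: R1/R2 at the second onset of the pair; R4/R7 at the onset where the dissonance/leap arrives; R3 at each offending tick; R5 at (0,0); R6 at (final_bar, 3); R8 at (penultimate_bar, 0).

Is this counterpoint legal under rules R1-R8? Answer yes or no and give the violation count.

No (14 violations)

bar 0: v0=G3 v1=G4 v2=B4 (M3)
bar 1: v0=F3 v1=A3 v2=A4 (M3)
bar 2: v0=E3 v1=E4 v2=E4 (P8)
bar 3: v0=F3 v1=C4 v2=F4 (P8)
bar 4: v0=G3 v1=G4 v2=G4 (P8)
bar 5: v0=A3 v1=F4 v2=G4 (m7)
bar 6: v0=F3 v1=D4 v2=F4 (P8)
bar 7: v0=G3 v1=G4 v2=B4 (M3)
  R5 @ bar0.0: opens on M3
  R2 @ bar1.0: G4/B4 M3 -> A3/A4 P8 similar
  R7 @ bar1.0: G4->A3 leap 10st
  R2 @ bar2.0: F3/A4 M3 -> E3/E4 P8 similar
  R1 @ bar3.0: E3/E4 P8 -> F3/F4 P8 similar
  R1 @ bar4.0: F3/F4 P8 -> G3/G4 P8 similar
  R2 @ bar4.0: F3/C4 P5 -> G3/G4 P8 similar
  R2 @ bar4.0: C4/F4 P4 -> G4/G4 P1 similar
  R4 @ bar5.0: A3/G4 m7 untreated
  R2 @ bar6.0: A3/G4 m7 -> F3/F4 P8 similar
  R8 @ bar6.0: penult P8 not 3rd/6th
  R2 @ bar7.0: F3/D4 M6 -> G3/G4 P8 similar
  R7 @ bar7.0: F4->B4 leap 6st
  R6 @ bar7.3: closes on M3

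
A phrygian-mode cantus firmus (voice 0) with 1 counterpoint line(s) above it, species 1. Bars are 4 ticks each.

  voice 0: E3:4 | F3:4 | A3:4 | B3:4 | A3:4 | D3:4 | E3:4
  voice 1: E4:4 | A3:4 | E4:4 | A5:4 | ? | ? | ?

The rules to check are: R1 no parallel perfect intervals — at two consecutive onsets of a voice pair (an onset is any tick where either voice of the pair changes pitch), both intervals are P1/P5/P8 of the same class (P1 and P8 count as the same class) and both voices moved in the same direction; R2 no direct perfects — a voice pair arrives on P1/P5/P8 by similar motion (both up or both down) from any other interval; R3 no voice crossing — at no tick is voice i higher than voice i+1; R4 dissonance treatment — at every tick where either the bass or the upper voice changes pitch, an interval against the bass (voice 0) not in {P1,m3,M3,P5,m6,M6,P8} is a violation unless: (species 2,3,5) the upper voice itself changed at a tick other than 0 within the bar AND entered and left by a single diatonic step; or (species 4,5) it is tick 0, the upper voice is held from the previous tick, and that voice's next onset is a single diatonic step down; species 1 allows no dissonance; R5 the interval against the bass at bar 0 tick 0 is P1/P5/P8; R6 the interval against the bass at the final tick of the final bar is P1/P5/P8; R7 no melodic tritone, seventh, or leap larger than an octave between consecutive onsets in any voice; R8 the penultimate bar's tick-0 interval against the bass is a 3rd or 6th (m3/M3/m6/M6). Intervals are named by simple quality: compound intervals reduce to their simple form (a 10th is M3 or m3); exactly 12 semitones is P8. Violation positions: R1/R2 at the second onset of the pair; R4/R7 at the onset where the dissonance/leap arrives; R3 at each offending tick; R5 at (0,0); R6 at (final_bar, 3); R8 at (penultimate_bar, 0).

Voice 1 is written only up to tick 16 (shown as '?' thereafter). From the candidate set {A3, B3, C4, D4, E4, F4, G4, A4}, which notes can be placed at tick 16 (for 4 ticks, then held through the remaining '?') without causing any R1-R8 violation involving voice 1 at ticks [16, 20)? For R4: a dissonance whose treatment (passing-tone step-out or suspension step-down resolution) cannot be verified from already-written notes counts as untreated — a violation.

A3: violates R2,R7
B3: violates R4,R7
C4: violates R7
D4: violates R4,R7
E4: violates R2,R7
F4: violates R7
G4: violates R4,R7
A4: violates R2

{}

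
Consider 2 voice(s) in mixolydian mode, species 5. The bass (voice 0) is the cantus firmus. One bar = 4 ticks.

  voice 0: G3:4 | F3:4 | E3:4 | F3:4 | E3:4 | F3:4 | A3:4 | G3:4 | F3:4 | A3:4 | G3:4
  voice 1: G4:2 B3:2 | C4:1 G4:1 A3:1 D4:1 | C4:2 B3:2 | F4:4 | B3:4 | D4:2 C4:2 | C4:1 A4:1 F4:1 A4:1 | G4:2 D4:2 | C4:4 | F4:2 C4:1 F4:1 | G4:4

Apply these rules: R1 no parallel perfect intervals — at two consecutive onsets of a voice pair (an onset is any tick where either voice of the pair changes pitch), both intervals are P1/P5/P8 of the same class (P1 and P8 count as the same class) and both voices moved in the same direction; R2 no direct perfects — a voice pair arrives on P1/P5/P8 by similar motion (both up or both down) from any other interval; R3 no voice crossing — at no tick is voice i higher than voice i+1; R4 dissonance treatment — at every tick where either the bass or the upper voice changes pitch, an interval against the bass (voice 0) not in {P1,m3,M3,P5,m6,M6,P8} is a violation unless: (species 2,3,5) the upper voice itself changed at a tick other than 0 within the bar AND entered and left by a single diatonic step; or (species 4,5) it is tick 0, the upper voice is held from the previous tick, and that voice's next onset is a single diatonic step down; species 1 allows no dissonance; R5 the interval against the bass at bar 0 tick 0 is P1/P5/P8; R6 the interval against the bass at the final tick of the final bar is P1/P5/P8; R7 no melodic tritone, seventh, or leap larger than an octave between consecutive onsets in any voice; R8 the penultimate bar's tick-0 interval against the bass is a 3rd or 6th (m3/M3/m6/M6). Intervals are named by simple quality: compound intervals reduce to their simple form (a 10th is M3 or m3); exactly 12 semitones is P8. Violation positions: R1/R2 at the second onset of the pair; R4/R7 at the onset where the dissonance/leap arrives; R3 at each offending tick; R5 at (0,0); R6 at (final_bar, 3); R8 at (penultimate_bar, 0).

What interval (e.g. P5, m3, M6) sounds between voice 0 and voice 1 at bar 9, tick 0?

m6

voice 0=A3 voice 1=F4 -> m6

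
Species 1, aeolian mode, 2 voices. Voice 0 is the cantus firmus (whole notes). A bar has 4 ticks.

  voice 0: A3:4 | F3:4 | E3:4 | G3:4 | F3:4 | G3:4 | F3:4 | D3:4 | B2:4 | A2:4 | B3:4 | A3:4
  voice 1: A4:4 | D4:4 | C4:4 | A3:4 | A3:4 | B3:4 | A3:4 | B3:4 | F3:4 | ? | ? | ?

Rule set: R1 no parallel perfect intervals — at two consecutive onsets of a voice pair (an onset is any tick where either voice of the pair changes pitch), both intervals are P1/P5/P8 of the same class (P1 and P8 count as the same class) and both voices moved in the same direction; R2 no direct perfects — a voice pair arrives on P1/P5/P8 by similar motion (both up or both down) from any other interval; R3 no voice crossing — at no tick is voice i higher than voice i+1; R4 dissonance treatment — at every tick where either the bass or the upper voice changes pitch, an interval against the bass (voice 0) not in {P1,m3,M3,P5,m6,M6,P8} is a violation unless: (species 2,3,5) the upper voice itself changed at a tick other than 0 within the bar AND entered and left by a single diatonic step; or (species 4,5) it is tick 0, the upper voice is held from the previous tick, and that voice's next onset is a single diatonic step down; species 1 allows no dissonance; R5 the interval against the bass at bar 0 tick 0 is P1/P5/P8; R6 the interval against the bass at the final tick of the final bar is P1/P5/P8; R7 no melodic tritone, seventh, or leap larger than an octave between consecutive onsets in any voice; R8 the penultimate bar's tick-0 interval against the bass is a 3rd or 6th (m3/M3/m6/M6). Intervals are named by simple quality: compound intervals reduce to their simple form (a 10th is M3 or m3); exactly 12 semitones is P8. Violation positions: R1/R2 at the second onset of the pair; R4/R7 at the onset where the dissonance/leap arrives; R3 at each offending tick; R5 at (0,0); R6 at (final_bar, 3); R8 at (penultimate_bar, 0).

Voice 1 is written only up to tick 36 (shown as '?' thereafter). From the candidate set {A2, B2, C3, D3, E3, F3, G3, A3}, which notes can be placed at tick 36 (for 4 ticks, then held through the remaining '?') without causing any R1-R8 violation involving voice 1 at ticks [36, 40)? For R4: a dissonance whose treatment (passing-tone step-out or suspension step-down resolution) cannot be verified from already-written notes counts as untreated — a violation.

{A3, C3, F3}

A2: violates R2
B2: violates R4,R7
C3: legal
D3: violates R4
E3: violates R2
F3: legal
G3: violates R4
A3: legal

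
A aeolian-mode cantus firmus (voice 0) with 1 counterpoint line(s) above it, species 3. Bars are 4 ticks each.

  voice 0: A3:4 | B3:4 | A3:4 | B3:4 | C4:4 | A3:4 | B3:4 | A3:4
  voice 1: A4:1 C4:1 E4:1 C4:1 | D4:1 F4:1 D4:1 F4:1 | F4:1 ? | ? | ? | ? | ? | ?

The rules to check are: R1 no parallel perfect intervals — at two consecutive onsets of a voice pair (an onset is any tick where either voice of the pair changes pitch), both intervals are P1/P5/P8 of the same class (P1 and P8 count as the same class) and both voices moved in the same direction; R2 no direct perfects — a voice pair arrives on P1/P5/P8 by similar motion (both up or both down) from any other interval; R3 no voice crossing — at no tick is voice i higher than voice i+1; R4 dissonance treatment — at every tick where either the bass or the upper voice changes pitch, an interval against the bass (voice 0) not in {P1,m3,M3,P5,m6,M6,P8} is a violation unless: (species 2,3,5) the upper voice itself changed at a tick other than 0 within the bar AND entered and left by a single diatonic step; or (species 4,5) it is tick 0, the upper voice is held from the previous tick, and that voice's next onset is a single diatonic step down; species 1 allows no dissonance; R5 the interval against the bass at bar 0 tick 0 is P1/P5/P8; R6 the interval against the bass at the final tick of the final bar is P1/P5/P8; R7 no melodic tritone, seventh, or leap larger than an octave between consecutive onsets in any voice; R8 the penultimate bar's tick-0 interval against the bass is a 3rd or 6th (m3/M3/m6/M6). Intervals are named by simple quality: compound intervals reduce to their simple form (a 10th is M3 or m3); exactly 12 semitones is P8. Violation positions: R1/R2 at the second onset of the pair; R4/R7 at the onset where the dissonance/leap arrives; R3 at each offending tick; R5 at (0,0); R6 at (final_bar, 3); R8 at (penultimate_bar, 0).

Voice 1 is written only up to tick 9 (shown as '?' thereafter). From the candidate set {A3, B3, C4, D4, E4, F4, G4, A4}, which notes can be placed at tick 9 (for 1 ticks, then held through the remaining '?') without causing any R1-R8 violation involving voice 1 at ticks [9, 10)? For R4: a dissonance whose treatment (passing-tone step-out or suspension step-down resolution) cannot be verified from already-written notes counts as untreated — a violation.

{A3, A4, C4, E4, F4}

A3: legal
B3: violates R4,R7
C4: legal
D4: violates R4
E4: legal
F4: legal
G4: violates R4
A4: legal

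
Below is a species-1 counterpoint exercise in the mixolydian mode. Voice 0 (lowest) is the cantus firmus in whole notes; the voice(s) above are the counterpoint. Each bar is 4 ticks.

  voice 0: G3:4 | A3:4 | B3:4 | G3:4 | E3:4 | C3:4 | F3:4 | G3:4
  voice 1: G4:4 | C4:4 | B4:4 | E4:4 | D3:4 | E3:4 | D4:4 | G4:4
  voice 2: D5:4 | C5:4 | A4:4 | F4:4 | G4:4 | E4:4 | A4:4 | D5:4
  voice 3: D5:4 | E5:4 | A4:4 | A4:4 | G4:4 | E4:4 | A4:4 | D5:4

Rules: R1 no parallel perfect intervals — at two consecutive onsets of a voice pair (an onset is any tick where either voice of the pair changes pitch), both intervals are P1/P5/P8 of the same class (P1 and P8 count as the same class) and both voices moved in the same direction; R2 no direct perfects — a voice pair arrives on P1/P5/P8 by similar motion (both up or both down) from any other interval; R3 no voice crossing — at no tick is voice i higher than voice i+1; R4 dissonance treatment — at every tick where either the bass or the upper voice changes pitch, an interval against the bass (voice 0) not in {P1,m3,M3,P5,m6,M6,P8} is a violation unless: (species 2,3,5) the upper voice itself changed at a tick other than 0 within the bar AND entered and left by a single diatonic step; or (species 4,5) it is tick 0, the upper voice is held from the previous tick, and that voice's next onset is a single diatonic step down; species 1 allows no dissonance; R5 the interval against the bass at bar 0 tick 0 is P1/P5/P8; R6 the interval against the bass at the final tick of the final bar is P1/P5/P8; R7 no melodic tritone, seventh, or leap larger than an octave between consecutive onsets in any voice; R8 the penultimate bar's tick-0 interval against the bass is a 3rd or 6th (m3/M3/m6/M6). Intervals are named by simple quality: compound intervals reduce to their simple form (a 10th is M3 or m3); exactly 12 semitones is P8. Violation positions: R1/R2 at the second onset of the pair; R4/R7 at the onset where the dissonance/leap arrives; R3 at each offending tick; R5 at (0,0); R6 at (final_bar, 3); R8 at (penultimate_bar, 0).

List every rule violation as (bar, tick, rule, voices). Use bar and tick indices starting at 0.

bar 0: v0=G3 v1=G4 v2=D5 v3=D5 downbeat P5
bar 1: v0=A3 v1=C4 v2=C5 v3=E5 downbeat P5
bar 2: v0=B3 v1=B4 v2=A4 v3=A4 downbeat m7
bar 3: v0=G3 v1=E4 v2=F4 v3=A4 downbeat M2
bar 4: v0=E3 v1=D3 v2=G4 v3=G4 downbeat m3
bar 5: v0=C3 v1=E3 v2=E4 v3=E4 downbeat M3
bar 6: v0=F3 v1=D4 v2=A4 v3=A4 downbeat M3
bar 7: v0=G3 v1=G4 v2=D5 v3=D5 downbeat P5
  -> R1 @ bar 1 tick 0 v(0, 3): G3/D5 P5 -> A3/E5 P5 similar
  -> R2 @ bar 1 tick 0 v(1, 2): G4/D5 P5 -> C4/C5 P8 similar
  -> R2 @ bar 2 tick 0 v(0, 1): A3/C4 m3 -> B3/B4 P8 similar
  -> R2 @ bar 2 tick 0 v(2, 3): C5/E5 M3 -> A4/A4 P1 similar
  -> R3 @ bar 2 tick 0 v(1, 2): B4 above A4
  -> R4 @ bar 2 tick 0 v(0, 2): B3/A4 m7 untreated
  -> R4 @ bar 2 tick 0 v(0, 3): B3/A4 m7 untreated
  -> R7 @ bar 2 tick 0 v(1,): C4->B4 leap 11st
  -> R3 @ bar 2 tick 1 v(1, 2): B4 above A4
  -> R3 @ bar 2 tick 2 v(1, 2): B4 above A4
  -> R3 @ bar 2 tick 3 v(1, 2): B4 above A4
  -> R4 @ bar 3 tick 0 v(0, 2): G3/F4 m7 untreated
  -> R4 @ bar 3 tick 0 v(0, 3): G3/A4 M2 untreated
  -> R3 @ bar 4 tick 0 v(0, 1): E3 above D3
  -> R4 @ bar 4 tick 0 v(0, 1): E3/D3 M2 untreated
  -> R7 @ bar 4 tick 0 v(1,): E4->D3 leap 14st
  -> R3 @ bar 4 tick 1 v(0, 1): E3 above D3
  -> R3 @ bar 4 tick 2 v(0, 1): E3 above D3
  -> R3 @ bar 4 tick 3 v(0, 1): E3 above D3
  -> R1 @ bar 5 tick 0 v(2, 3): G4/G4 P1 -> E4/E4 P1 similar
  -> R1 @ bar 6 tick 0 v(2, 3): E4/E4 P1 -> A4/A4 P1 similar
  -> R2 @ bar 6 tick 0 v(1, 2): E3/E4 P8 -> D4/A4 P5 similar
  -> R2 @ bar 6 tick 0 v(1, 3): E3/E4 P8 -> D4/A4 P5 similar
  -> R7 @ bar 6 tick 0 v(1,): E3->D4 leap 10st
  -> R1 @ bar 7 tick 0 v(1, 2): D4/A4 P5 -> G4/D5 P5 similar
  -> R1 @ bar 7 tick 0 v(1, 3): D4/A4 P5 -> G4/D5 P5 similar
  -> R1 @ bar 7 tick 0 v(2, 3): A4/A4 P1 -> D5/D5 P1 similar
  -> R2 @ bar 7 tick 0 v(0, 1): F3/D4 M6 -> G3/G4 P8 similar
  -> R2 @ bar 7 tick 0 v(0, 2): F3/A4 M3 -> G3/D5 P5 similar
  -> R2 @ bar 7 tick 0 v(0, 3): F3/A4 M3 -> G3/D5 P5 similar

(1, 0, R1, (0, 3))
(1, 0, R2, (1, 2))
(2, 0, R2, (0, 1))
(2, 0, R2, (2, 3))
(2, 0, R3, (1, 2))
(2, 0, R4, (0, 2))
(2, 0, R4, (0, 3))
(2, 0, R7, (1,))
(2, 1, R3, (1, 2))
(2, 2, R3, (1, 2))
(2, 3, R3, (1, 2))
(3, 0, R4, (0, 2))
(3, 0, R4, (0, 3))
(4, 0, R3, (0, 1))
(4, 0, R4, (0, 1))
(4, 0, R7, (1,))
(4, 1, R3, (0, 1))
(4, 2, R3, (0, 1))
(4, 3, R3, (0, 1))
(5, 0, R1, (2, 3))
(6, 0, R1, (2, 3))
(6, 0, R2, (1, 2))
(6, 0, R2, (1, 3))
(6, 0, R7, (1,))
(7, 0, R1, (1, 2))
(7, 0, R1, (1, 3))
(7, 0, R1, (2, 3))
(7, 0, R2, (0, 1))
(7, 0, R2, (0, 2))
(7, 0, R2, (0, 3))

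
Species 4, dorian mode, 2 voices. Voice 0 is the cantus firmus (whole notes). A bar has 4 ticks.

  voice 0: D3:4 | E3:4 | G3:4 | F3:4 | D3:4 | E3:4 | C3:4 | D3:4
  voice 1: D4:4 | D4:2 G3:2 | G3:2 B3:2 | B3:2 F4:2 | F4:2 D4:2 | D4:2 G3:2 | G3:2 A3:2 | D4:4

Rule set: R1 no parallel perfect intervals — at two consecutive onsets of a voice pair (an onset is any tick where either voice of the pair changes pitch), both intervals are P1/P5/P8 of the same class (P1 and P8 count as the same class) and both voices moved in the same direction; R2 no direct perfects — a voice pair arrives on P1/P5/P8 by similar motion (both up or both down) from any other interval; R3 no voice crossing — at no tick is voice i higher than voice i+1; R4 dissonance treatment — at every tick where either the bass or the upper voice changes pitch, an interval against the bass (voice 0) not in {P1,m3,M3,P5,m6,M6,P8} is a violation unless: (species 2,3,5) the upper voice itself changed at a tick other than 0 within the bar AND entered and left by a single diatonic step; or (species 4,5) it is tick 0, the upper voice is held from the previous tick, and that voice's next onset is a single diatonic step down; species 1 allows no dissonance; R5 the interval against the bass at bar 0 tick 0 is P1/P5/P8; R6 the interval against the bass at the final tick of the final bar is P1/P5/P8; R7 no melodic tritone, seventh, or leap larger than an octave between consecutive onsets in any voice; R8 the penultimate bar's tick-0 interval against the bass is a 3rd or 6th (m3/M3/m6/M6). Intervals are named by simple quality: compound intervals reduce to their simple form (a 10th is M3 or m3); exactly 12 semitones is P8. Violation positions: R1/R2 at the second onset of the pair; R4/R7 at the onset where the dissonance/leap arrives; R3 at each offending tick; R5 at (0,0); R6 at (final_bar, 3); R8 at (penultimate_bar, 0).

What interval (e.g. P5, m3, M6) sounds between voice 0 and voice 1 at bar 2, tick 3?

voice 0=G3 voice 1=B3 -> M3

M3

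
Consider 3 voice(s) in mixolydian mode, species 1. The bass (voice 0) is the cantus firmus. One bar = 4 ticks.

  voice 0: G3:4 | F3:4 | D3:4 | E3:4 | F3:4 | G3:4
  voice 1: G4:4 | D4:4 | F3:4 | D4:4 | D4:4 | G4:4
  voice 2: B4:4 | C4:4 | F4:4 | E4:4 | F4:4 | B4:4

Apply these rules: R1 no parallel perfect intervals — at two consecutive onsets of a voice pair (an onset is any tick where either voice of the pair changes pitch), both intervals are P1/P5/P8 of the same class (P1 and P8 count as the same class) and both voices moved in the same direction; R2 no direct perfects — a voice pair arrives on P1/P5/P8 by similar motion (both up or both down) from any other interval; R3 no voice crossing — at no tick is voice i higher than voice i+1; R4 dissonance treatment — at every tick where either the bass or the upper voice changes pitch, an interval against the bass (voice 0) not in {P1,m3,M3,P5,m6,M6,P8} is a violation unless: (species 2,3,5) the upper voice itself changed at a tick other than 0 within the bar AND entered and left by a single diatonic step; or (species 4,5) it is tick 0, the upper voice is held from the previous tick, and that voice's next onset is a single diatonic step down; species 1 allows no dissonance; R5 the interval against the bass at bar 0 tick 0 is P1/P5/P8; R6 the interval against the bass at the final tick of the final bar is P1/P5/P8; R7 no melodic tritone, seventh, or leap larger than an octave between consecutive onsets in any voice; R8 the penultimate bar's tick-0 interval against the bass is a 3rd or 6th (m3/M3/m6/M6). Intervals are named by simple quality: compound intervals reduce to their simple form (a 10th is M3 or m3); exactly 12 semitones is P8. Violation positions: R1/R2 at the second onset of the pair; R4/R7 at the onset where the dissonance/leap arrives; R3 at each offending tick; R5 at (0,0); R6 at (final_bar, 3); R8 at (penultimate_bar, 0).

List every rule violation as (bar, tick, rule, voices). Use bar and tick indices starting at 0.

(0, 0, R5, (0, 2))
(1, 0, R2, (0, 2))
(1, 0, R3, (1, 2))
(1, 0, R7, (2,))
(1, 1, R3, (1, 2))
(1, 2, R3, (1, 2))
(1, 3, R3, (1, 2))
(3, 0, R4, (0, 1))
(4, 0, R1, (0, 2))
(4, 0, R8, (0, 2))
(5, 0, R2, (0, 1))
(5, 0, R7, (2,))
(5, 3, R6, (0, 2))

bar 0: v0=G3 v1=G4 v2=B4 downbeat M3
bar 1: v0=F3 v1=D4 v2=C4 downbeat P5
bar 2: v0=D3 v1=F3 v2=F4 downbeat m3
bar 3: v0=E3 v1=D4 v2=E4 downbeat P8
bar 4: v0=F3 v1=D4 v2=F4 downbeat P8
bar 5: v0=G3 v1=G4 v2=B4 downbeat M3
  -> R5 @ bar 0 tick 0 v(0, 2): opens on M3
  -> R2 @ bar 1 tick 0 v(0, 2): G3/B4 M3 -> F3/C4 P5 similar
  -> R3 @ bar 1 tick 0 v(1, 2): D4 above C4
  -> R7 @ bar 1 tick 0 v(2,): B4->C4 leap 11st
  -> R3 @ bar 1 tick 1 v(1, 2): D4 above C4
  -> R3 @ bar 1 tick 2 v(1, 2): D4 above C4
  -> R3 @ bar 1 tick 3 v(1, 2): D4 above C4
  -> R4 @ bar 3 tick 0 v(0, 1): E3/D4 m7 untreated
  -> R1 @ bar 4 tick 0 v(0, 2): E3/E4 P8 -> F3/F4 P8 similar
  -> R8 @ bar 4 tick 0 v(0, 2): penult P8 not 3rd/6th
  -> R2 @ bar 5 tick 0 v(0, 1): F3/D4 M6 -> G3/G4 P8 similar
  -> R7 @ bar 5 tick 0 v(2,): F4->B4 leap 6st
  -> R6 @ bar 5 tick 3 v(0, 2): closes on M3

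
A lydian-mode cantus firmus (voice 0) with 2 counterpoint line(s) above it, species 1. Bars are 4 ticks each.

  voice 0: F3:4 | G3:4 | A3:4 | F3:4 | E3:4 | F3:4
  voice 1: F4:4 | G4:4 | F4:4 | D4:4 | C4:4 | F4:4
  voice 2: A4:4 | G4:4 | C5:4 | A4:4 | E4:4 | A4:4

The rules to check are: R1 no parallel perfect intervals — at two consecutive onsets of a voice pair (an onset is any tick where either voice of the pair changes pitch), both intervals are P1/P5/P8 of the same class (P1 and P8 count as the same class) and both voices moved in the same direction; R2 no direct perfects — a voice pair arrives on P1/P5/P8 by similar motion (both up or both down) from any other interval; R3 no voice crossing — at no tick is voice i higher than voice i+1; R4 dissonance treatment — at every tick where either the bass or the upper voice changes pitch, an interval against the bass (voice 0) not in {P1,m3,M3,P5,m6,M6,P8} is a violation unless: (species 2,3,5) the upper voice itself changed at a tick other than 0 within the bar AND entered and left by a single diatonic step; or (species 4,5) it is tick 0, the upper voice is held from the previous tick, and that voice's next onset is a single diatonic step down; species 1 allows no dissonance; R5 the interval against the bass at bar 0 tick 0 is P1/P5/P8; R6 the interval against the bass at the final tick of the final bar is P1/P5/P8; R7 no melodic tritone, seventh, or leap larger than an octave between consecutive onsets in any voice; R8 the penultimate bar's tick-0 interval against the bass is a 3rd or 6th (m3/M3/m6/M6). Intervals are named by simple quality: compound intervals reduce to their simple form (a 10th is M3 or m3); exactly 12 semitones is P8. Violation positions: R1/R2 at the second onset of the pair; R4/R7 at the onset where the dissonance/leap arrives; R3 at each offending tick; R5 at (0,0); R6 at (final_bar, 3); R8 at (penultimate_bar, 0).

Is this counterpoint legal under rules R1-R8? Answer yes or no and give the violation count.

bar 0: v0=F3 v1=F4 v2=A4 (M3)
bar 1: v0=G3 v1=G4 v2=G4 (P8)
bar 2: v0=A3 v1=F4 v2=C5 (m3)
bar 3: v0=F3 v1=D4 v2=A4 (M3)
bar 4: v0=E3 v1=C4 v2=E4 (P8)
bar 5: v0=F3 v1=F4 v2=A4 (M3)
  R5 @ bar0.0: opens on M3
  R1 @ bar1.0: F3/F4 P8 -> G3/G4 P8 similar
  R1 @ bar3.0: F4/C5 P5 -> D4/A4 P5 similar
  R2 @ bar4.0: F3/A4 M3 -> E3/E4 P8 similar
  R8 @ bar4.0: penult P8 not 3rd/6th
  R2 @ bar5.0: E3/C4 m6 -> F3/F4 P8 similar
  R6 @ bar5.3: closes on M3

No (7 violations)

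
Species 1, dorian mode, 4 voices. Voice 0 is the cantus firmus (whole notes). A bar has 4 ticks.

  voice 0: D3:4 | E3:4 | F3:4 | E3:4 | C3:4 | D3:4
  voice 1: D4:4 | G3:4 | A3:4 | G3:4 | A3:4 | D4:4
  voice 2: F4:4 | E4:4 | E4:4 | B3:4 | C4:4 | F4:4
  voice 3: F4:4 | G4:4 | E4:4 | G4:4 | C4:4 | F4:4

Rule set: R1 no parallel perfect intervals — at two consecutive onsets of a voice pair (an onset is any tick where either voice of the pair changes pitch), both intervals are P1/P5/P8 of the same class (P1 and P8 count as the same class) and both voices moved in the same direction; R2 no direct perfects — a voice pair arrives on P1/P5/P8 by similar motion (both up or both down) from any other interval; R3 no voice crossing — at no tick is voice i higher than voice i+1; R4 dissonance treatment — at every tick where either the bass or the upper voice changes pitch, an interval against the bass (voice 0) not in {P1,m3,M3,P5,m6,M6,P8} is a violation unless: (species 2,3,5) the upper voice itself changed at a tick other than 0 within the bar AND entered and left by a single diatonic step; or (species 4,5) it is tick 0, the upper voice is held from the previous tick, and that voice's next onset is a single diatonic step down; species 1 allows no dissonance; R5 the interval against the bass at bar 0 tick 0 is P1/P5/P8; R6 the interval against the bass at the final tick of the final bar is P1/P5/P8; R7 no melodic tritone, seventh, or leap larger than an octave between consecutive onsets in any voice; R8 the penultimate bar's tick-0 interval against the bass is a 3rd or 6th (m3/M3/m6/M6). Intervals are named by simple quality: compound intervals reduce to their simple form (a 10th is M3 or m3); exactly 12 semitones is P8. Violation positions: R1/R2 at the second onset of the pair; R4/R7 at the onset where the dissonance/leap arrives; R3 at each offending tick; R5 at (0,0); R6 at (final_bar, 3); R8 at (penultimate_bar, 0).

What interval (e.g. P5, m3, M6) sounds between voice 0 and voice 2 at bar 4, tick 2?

voice 0=C3 voice 2=C4 -> P8

P8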